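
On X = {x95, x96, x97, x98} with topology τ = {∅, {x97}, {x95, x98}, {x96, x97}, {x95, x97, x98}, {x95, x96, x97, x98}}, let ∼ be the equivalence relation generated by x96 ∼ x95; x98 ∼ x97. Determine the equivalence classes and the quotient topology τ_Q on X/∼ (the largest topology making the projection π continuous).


X/∼ = {[x95=x96], [x97=x98]}; |τ_Q| = 2.

Equivalence classes: [x95=x96], [x97=x98].
Quotient map π: X → X/∼ sends x95 ↦ [x95=x96], x96 ↦ [x95=x96], x97 ↦ [x97=x98], x98 ↦ [x97=x98].
For each subset V ⊆ X/∼, compute π^{-1}(V) ⊆ X and check whether π^{-1}(V) ∈ τ. V is open in τ_Q iff π^{-1}(V) ∈ τ.
  V = {}: π^{-1}(V) = ∅ ∈ τ ✓.
  V = {[x95=x96]}: π^{-1}(V) = {x95, x96} ∉ τ ✗.
  V = {[x97=x98]}: π^{-1}(V) = {x97, x98} ∉ τ ✗.
  V = {[x95=x96], [x97=x98]}: π^{-1}(V) = {x95, x96, x97, x98} ∈ τ ✓.
Open sets in the quotient: τ_Q = {{}, {[x95=x96], [x97=x98]}} (2 elements).


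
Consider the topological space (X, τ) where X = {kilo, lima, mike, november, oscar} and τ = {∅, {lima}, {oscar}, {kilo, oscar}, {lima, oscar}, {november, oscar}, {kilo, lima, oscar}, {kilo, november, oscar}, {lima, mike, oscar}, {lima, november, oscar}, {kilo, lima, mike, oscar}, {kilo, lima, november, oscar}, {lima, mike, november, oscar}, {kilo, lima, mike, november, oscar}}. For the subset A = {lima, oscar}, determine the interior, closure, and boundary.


int(A) = {lima, oscar}, cl(A) = {kilo, lima, mike, november, oscar}, ∂A = {kilo, mike, november}.

Closed sets in (X, τ) are complements of opens:
  closed(X, τ) = {∅, {kilo}, {mike}, {november}, {kilo, mike}, {kilo, november}, {lima, mike}, {mike, november}, {kilo, lima, mike}, {kilo, mike, november}, {lima, mike, november}, {kilo, lima, mike, november}, {kilo, mike, november, oscar}, {kilo, lima, mike, november, oscar}}.
int(A) = ⋃ {U ∈ τ : U ⊆ A}. Opens contained in A: ∅, {lima}, {oscar}, {lima, oscar}.
Taking the union of these: int(A) = {lima, oscar}.
cl(A) = ⋂ {C closed : A ⊆ C}. Closed sets containing A: {kilo, lima, mike, november, oscar}.
Intersecting these: cl(A) = {kilo, lima, mike, november, oscar}.
∂A = cl(A) ∖ int(A) = {kilo, lima, mike, november, oscar} ∖ {lima, oscar} = {kilo, mike, november}.


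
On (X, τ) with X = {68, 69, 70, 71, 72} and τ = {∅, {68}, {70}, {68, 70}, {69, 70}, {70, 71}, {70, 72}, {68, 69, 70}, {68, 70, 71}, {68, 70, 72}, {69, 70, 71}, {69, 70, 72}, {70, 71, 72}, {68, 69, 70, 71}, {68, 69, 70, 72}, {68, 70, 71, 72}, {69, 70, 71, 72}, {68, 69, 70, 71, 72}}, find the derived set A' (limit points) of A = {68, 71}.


A' = ∅

For each x ∈ X, list the open sets U ∈ τ with x ∈ U, then check whether U ∩ (A ∖ {x}) ≠ ∅ for every such U.
  x = 68: open {68} ∋ x has {68} ∩ (A ∖ {68}) = ∅, so x is NOT a limit point.
  x = 69: open {69, 70} ∋ x has {69, 70} ∩ (A ∖ {69}) = ∅, so x is NOT a limit point.
  x = 70: open {70} ∋ x has {70} ∩ (A ∖ {70}) = ∅, so x is NOT a limit point.
  x = 71: open {70, 71} ∋ x has {70, 71} ∩ (A ∖ {71}) = ∅, so x is NOT a limit point.
  x = 72: open {70, 72} ∋ x has {70, 72} ∩ (A ∖ {72}) = ∅, so x is NOT a limit point.
Collecting: A' = ∅.


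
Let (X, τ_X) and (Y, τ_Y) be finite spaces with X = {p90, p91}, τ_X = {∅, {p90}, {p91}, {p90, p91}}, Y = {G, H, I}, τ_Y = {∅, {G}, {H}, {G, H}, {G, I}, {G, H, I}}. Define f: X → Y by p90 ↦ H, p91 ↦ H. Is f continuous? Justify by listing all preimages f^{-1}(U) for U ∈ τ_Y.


f IS continuous.

Compute f^{-1}(U) for each U ∈ τ_Y:
  U = ∅: f^{-1}(U) = ∅ ∈ τ_X ✓.
  U = {G}: f^{-1}(U) = ∅ ∈ τ_X ✓.
  U = {H}: f^{-1}(U) = {p90, p91} ∈ τ_X ✓.
  U = {G, H}: f^{-1}(U) = {p90, p91} ∈ τ_X ✓.
  U = {G, I}: f^{-1}(U) = ∅ ∈ τ_X ✓.
  U = {G, H, I}: f^{-1}(U) = {p90, p91} ∈ τ_X ✓.
Every preimage lies in τ_X, so f IS continuous.


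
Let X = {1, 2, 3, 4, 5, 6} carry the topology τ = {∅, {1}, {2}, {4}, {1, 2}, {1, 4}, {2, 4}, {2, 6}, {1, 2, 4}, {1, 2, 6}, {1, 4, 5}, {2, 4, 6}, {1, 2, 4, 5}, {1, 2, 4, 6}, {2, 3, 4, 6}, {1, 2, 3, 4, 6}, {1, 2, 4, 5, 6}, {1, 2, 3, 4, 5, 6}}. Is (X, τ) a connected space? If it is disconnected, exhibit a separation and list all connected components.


(X, τ) is connected.

Find clopen sets (U ∈ τ with X ∖ U ∈ τ):
  U = ∅, X ∖ U = {1, 2, 3, 4, 5, 6} — both open, so U is clopen.
  U = {1, 2, 3, 4, 5, 6}, X ∖ U = ∅ — both open, so U is clopen.
Only trivial clopens (∅ and X) exist, so (X, τ) is connected.
Compute connected components by grouping points that agree on all clopens:
  component: {1, 2, 3, 4, 5, 6}


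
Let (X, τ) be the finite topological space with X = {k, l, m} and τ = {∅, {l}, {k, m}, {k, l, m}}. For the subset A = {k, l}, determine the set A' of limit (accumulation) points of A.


A' = {m}

For each x ∈ X, list the open sets U ∈ τ with x ∈ U, then check whether U ∩ (A ∖ {x}) ≠ ∅ for every such U.
  x = k: open {k, m} ∋ x has {k, m} ∩ (A ∖ {k}) = ∅, so x is NOT a limit point.
  x = l: open {l} ∋ x has {l} ∩ (A ∖ {l}) = ∅, so x is NOT a limit point.
  x = m: opens ∋ x are {k, m}, {k, l, m}; each meets A ∖ {m}, so x IS a limit point.
Collecting: A' = {m}.


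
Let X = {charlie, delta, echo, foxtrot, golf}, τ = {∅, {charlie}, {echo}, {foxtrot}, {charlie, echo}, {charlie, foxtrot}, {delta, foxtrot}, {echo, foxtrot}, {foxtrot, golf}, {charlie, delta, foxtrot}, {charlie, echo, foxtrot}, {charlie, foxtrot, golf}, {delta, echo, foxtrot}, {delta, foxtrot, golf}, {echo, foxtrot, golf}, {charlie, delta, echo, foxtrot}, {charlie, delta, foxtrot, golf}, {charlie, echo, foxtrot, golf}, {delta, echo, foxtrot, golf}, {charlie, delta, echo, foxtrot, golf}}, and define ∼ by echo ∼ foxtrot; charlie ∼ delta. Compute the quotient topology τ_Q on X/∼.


X/∼ = {[charlie=delta], [echo=foxtrot], [golf]}; |τ_Q| = 5.

Equivalence classes: [charlie=delta], [echo=foxtrot], [golf].
Quotient map π: X → X/∼ sends charlie ↦ [charlie=delta], delta ↦ [charlie=delta], echo ↦ [echo=foxtrot], foxtrot ↦ [echo=foxtrot], golf ↦ [golf].
For each subset V ⊆ X/∼, compute π^{-1}(V) ⊆ X and check whether π^{-1}(V) ∈ τ. V is open in τ_Q iff π^{-1}(V) ∈ τ.
  V = {}: π^{-1}(V) = ∅ ∈ τ ✓.
  V = {[charlie=delta]}: π^{-1}(V) = {charlie, delta} ∉ τ ✗.
  V = {[echo=foxtrot]}: π^{-1}(V) = {echo, foxtrot} ∈ τ ✓.
  V = {[charlie=delta], [echo=foxtrot]}: π^{-1}(V) = {charlie, delta, echo, foxtrot} ∈ τ ✓.
  V = {[golf]}: π^{-1}(V) = {golf} ∉ τ ✗.
  V = {[charlie=delta], [golf]}: π^{-1}(V) = {charlie, delta, golf} ∉ τ ✗.
  V = {[echo=foxtrot], [golf]}: π^{-1}(V) = {echo, foxtrot, golf} ∈ τ ✓.
  V = {[charlie=delta], [echo=foxtrot], [golf]}: π^{-1}(V) = {charlie, delta, echo, foxtrot, golf} ∈ τ ✓.
Open sets in the quotient: τ_Q = {{}, {[echo=foxtrot]}, {[charlie=delta], [echo=foxtrot]}, {[echo=foxtrot], [golf]}, {[charlie=delta], [echo=foxtrot], [golf]}} (5 elements).


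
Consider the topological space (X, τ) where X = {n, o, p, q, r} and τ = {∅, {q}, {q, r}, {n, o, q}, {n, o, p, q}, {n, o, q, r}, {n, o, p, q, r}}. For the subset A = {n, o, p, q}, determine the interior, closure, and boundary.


int(A) = {n, o, p, q}, cl(A) = {n, o, p, q, r}, ∂A = {r}.

Closed sets in (X, τ) are complements of opens:
  closed(X, τ) = {∅, {p}, {r}, {p, r}, {n, o, p}, {n, o, p, r}, {n, o, p, q, r}}.
int(A) = ⋃ {U ∈ τ : U ⊆ A}. Opens contained in A: ∅, {q}, {n, o, q}, {n, o, p, q}.
Taking the union of these: int(A) = {n, o, p, q}.
cl(A) = ⋂ {C closed : A ⊆ C}. Closed sets containing A: {n, o, p, q, r}.
Intersecting these: cl(A) = {n, o, p, q, r}.
∂A = cl(A) ∖ int(A) = {n, o, p, q, r} ∖ {n, o, p, q} = {r}.


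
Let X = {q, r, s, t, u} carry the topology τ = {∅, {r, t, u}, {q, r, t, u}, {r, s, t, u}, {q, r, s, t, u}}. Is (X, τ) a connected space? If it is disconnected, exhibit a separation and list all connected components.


(X, τ) is connected.

Find clopen sets (U ∈ τ with X ∖ U ∈ τ):
  U = ∅, X ∖ U = {q, r, s, t, u} — both open, so U is clopen.
  U = {q, r, s, t, u}, X ∖ U = ∅ — both open, so U is clopen.
Only trivial clopens (∅ and X) exist, so (X, τ) is connected.
Compute connected components by grouping points that agree on all clopens:
  component: {q, r, s, t, u}


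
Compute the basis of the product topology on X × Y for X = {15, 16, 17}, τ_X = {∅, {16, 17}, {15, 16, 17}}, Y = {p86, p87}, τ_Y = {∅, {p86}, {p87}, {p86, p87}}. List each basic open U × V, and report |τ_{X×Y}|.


Basis B = {∅ × ∅, {16, 17} × {p86}, {16, 17} × {p87}, {15, 16, 17} × {p86}, {15, 16, 17} × {p87}, {16, 17} × {p86, p87}, {15, 16, 17} × {p86, p87}}; |τ_{X×Y}| = 9.

Enumerate products U × V with U ∈ τ_X, V ∈ τ_Y (deduplicated):
  ∅ × ∅ = {} (∅)
  {16, 17} × {p86} = {(16,p86), (17,p86)}
  {16, 17} × {p87} = {(16,p87), (17,p87)}
  {15, 16, 17} × {p86} = {(15,p86), (16,p86), (17,p86)}
  {15, 16, 17} × {p87} = {(15,p87), (16,p87), (17,p87)}
  {16, 17} × {p86, p87} = {(16,p86), (16,p87), (17,p86), (17,p87)}
  {15, 16, 17} × {p86, p87} = {(15,p86), (15,p87), (16,p86), (16,p87), (17,p86), (17,p87)}
These 7 distinct sets form the basis B.
Close under arbitrary unions to get τ_{X×Y}; counting gives |τ_{X×Y}| = 9.


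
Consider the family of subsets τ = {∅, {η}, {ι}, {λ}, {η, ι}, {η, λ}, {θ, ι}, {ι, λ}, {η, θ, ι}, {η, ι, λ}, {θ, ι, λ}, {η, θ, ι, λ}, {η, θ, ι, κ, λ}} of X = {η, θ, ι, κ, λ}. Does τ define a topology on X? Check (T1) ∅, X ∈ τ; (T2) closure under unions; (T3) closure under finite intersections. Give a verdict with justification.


τ IS a topology on X.

Axiom (T1): ∅ ∈ τ? Yes; X ∈ τ? Yes.
Axiom (T2/T3): check pairwise unions and intersections of members of τ.
All pairwise intersections and unions checked — each lies in τ. Therefore τ satisfies (T1), (T2), (T3): it IS a topology on X.


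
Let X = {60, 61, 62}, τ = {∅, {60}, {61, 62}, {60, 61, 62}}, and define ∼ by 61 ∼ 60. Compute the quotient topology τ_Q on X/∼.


X/∼ = {[60=61], [62]}; |τ_Q| = 2.

Equivalence classes: [60=61], [62].
Quotient map π: X → X/∼ sends 60 ↦ [60=61], 61 ↦ [60=61], 62 ↦ [62].
For each subset V ⊆ X/∼, compute π^{-1}(V) ⊆ X and check whether π^{-1}(V) ∈ τ. V is open in τ_Q iff π^{-1}(V) ∈ τ.
  V = {}: π^{-1}(V) = ∅ ∈ τ ✓.
  V = {[60=61]}: π^{-1}(V) = {60, 61} ∉ τ ✗.
  V = {[62]}: π^{-1}(V) = {62} ∉ τ ✗.
  V = {[60=61], [62]}: π^{-1}(V) = {60, 61, 62} ∈ τ ✓.
Open sets in the quotient: τ_Q = {{}, {[60=61], [62]}} (2 elements).


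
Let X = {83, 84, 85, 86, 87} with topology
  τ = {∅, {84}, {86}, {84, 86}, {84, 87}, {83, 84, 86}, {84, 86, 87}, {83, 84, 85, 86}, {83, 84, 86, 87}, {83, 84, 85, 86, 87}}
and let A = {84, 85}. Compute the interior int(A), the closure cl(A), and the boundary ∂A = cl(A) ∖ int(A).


int(A) = {84}, cl(A) = {83, 84, 85, 87}, ∂A = {83, 85, 87}.

Closed sets in (X, τ) are complements of opens:
  closed(X, τ) = {∅, {85}, {87}, {83, 85}, {85, 87}, {83, 85, 86}, {83, 85, 87}, {83, 84, 85, 87}, {83, 85, 86, 87}, {83, 84, 85, 86, 87}}.
int(A) = ⋃ {U ∈ τ : U ⊆ A}. Opens contained in A: ∅, {84}.
Taking the union of these: int(A) = {84}.
cl(A) = ⋂ {C closed : A ⊆ C}. Closed sets containing A: {83, 84, 85, 87}, {83, 84, 85, 86, 87}.
Intersecting these: cl(A) = {83, 84, 85, 87}.
∂A = cl(A) ∖ int(A) = {83, 84, 85, 87} ∖ {84} = {83, 85, 87}.


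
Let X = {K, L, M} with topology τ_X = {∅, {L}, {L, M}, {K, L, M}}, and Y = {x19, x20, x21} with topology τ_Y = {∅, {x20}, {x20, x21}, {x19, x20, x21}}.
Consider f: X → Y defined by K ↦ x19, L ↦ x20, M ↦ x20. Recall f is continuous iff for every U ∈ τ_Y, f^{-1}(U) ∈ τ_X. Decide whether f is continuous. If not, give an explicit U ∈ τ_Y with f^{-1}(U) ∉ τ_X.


f IS continuous.

Compute f^{-1}(U) for each U ∈ τ_Y:
  U = ∅: f^{-1}(U) = ∅ ∈ τ_X ✓.
  U = {x20}: f^{-1}(U) = {L, M} ∈ τ_X ✓.
  U = {x20, x21}: f^{-1}(U) = {L, M} ∈ τ_X ✓.
  U = {x19, x20, x21}: f^{-1}(U) = {K, L, M} ∈ τ_X ✓.
Every preimage lies in τ_X, so f IS continuous.


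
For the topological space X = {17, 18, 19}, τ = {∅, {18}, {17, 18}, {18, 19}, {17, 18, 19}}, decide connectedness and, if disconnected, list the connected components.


(X, τ) is connected.

Find clopen sets (U ∈ τ with X ∖ U ∈ τ):
  U = ∅, X ∖ U = {17, 18, 19} — both open, so U is clopen.
  U = {17, 18, 19}, X ∖ U = ∅ — both open, so U is clopen.
Only trivial clopens (∅ and X) exist, so (X, τ) is connected.
Compute connected components by grouping points that agree on all clopens:
  component: {17, 18, 19}


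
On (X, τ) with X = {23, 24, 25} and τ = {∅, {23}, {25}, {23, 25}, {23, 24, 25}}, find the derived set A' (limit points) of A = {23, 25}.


A' = {24}

For each x ∈ X, list the open sets U ∈ τ with x ∈ U, then check whether U ∩ (A ∖ {x}) ≠ ∅ for every such U.
  x = 23: open {23} ∋ x has {23} ∩ (A ∖ {23}) = ∅, so x is NOT a limit point.
  x = 24: opens ∋ x are {23, 24, 25}; each meets A ∖ {24}, so x IS a limit point.
  x = 25: open {25} ∋ x has {25} ∩ (A ∖ {25}) = ∅, so x is NOT a limit point.
Collecting: A' = {24}.


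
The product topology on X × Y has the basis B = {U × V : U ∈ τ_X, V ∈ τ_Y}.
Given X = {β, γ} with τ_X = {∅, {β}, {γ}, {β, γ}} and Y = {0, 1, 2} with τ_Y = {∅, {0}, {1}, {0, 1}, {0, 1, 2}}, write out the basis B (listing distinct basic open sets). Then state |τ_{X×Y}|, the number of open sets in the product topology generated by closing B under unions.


Basis B = {∅ × ∅, {β} × {0}, {β} × {1}, {γ} × {0}, {γ} × {1}, {β} × {0, 1}, {β, γ} × {0}, {β, γ} × {1}, {γ} × {0, 1}, {β} × {0, 1, 2}, {γ} × {0, 1, 2}, {β, γ} × {0, 1}, {β, γ} × {0, 1, 2}}; |τ_{X×Y}| = 25.

Enumerate products U × V with U ∈ τ_X, V ∈ τ_Y (deduplicated):
  ∅ × ∅ = {} (∅)
  {β} × {0} = {(β,0)}
  {β} × {1} = {(β,1)}
  {γ} × {0} = {(γ,0)}
  {γ} × {1} = {(γ,1)}
  {β} × {0, 1} = {(β,0), (β,1)}
  {β, γ} × {0} = {(β,0), (γ,0)}
  {β, γ} × {1} = {(β,1), (γ,1)}
  {γ} × {0, 1} = {(γ,0), (γ,1)}
  {β} × {0, 1, 2} = {(β,0), (β,1), (β,2)}
  {γ} × {0, 1, 2} = {(γ,0), (γ,1), (γ,2)}
  {β, γ} × {0, 1} = {(β,0), (β,1), (γ,0), (γ,1)}
  {β, γ} × {0, 1, 2} = {(β,0), (β,1), (β,2), (γ,0), (γ,1), (γ,2)}
These 13 distinct sets form the basis B.
Close under arbitrary unions to get τ_{X×Y}; counting gives |τ_{X×Y}| = 25.


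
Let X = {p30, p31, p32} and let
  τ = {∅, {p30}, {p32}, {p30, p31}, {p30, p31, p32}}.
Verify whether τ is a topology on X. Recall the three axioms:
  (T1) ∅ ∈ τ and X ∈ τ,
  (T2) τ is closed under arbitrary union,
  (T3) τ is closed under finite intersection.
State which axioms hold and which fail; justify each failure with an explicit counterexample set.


τ is NOT a topology on X.

Axiom (T1): ∅ ∈ τ? Yes; X ∈ τ? Yes.
Axiom (T2/T3): check pairwise unions and intersections of members of τ.
Counterexample for (T2): {p30} ∪ {p32} = {p30, p32} ∉ τ. Therefore τ is NOT a topology.


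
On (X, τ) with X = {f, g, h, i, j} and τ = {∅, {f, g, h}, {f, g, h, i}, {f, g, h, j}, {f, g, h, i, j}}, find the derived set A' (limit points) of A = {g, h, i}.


A' = {f, g, h, i, j}

For each x ∈ X, list the open sets U ∈ τ with x ∈ U, then check whether U ∩ (A ∖ {x}) ≠ ∅ for every such U.
  x = f: opens ∋ x are {f, g, h}, {f, g, h, i}, {f, g, h, j}, {f, g, h, i, j}; each meets A ∖ {f}, so x IS a limit point.
  x = g: opens ∋ x are {f, g, h}, {f, g, h, i}, {f, g, h, j}, {f, g, h, i, j}; each meets A ∖ {g}, so x IS a limit point.
  x = h: opens ∋ x are {f, g, h}, {f, g, h, i}, {f, g, h, j}, {f, g, h, i, j}; each meets A ∖ {h}, so x IS a limit point.
  x = i: opens ∋ x are {f, g, h, i}, {f, g, h, i, j}; each meets A ∖ {i}, so x IS a limit point.
  x = j: opens ∋ x are {f, g, h, j}, {f, g, h, i, j}; each meets A ∖ {j}, so x IS a limit point.
Collecting: A' = {f, g, h, i, j}.


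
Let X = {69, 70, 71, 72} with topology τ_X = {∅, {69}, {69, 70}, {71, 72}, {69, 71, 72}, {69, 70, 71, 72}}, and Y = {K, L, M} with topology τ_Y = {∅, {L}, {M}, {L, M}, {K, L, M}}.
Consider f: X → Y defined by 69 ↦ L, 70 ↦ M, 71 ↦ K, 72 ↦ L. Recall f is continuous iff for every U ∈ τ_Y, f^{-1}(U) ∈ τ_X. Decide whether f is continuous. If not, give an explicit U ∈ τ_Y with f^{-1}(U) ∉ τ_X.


f is NOT continuous.

Compute f^{-1}(U) for each U ∈ τ_Y:
  U = ∅: f^{-1}(U) = ∅ ∈ τ_X ✓.
  U = {L}: f^{-1}(U) = {69, 72} ∉ τ_X ✗.
  U = {M}: f^{-1}(U) = {70} ∉ τ_X ✗.
  U = {L, M}: f^{-1}(U) = {69, 70, 72} ∉ τ_X ✗.
  U = {K, L, M}: f^{-1}(U) = {69, 70, 71, 72} ∈ τ_X ✓.
Found U = {L} with f^{-1}(U) = {69, 72} not in τ_X. Therefore f is NOT continuous.


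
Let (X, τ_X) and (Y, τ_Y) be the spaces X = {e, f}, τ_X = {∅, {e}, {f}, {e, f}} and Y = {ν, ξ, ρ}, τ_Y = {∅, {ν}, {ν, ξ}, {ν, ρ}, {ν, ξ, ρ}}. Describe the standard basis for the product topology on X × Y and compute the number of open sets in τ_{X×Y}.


Basis B = {∅ × ∅, {e} × {ν}, {f} × {ν}, {e} × {ν, ξ}, {e} × {ν, ρ}, {e, f} × {ν}, {f} × {ν, ξ}, {f} × {ν, ρ}, {e} × {ν, ξ, ρ}, {f} × {ν, ξ, ρ}, {e, f} × {ν, ξ}, {e, f} × {ν, ρ}, {e, f} × {ν, ξ, ρ}}; |τ_{X×Y}| = 25.

Enumerate products U × V with U ∈ τ_X, V ∈ τ_Y (deduplicated):
  ∅ × ∅ = {} (∅)
  {e} × {ν} = {(e,ν)}
  {f} × {ν} = {(f,ν)}
  {e} × {ν, ξ} = {(e,ν), (e,ξ)}
  {e} × {ν, ρ} = {(e,ν), (e,ρ)}
  {e, f} × {ν} = {(e,ν), (f,ν)}
  {f} × {ν, ξ} = {(f,ν), (f,ξ)}
  {f} × {ν, ρ} = {(f,ν), (f,ρ)}
  {e} × {ν, ξ, ρ} = {(e,ν), (e,ξ), (e,ρ)}
  {f} × {ν, ξ, ρ} = {(f,ν), (f,ξ), (f,ρ)}
  {e, f} × {ν, ξ} = {(e,ν), (e,ξ), (f,ν), (f,ξ)}
  {e, f} × {ν, ρ} = {(e,ν), (e,ρ), (f,ν), (f,ρ)}
  {e, f} × {ν, ξ, ρ} = {(e,ν), (e,ξ), (e,ρ), (f,ν), (f,ξ), (f,ρ)}
These 13 distinct sets form the basis B.
Close under arbitrary unions to get τ_{X×Y}; counting gives |τ_{X×Y}| = 25.


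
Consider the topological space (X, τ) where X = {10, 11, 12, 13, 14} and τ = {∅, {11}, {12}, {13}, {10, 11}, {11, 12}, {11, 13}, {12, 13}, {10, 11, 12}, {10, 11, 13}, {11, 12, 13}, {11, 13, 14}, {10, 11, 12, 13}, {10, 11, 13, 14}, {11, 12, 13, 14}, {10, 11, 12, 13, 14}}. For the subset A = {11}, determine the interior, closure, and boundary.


int(A) = {11}, cl(A) = {10, 11, 14}, ∂A = {10, 14}.

Closed sets in (X, τ) are complements of opens:
  closed(X, τ) = {∅, {10}, {12}, {14}, {10, 12}, {10, 14}, {12, 14}, {13, 14}, {10, 11, 14}, {10, 12, 14}, {10, 13, 14}, {12, 13, 14}, {10, 11, 12, 14}, {10, 11, 13, 14}, {10, 12, 13, 14}, {10, 11, 12, 13, 14}}.
int(A) = ⋃ {U ∈ τ : U ⊆ A}. Opens contained in A: ∅, {11}.
Taking the union of these: int(A) = {11}.
cl(A) = ⋂ {C closed : A ⊆ C}. Closed sets containing A: {10, 11, 14}, {10, 11, 12, 14}, {10, 11, 13, 14}, {10, 11, 12, 13, 14}.
Intersecting these: cl(A) = {10, 11, 14}.
∂A = cl(A) ∖ int(A) = {10, 11, 14} ∖ {11} = {10, 14}.


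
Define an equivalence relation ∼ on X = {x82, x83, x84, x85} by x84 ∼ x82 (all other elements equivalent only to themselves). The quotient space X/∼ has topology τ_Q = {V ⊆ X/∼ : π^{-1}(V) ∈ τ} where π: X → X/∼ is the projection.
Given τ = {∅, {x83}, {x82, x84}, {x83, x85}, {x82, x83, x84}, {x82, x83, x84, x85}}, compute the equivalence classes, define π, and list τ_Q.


X/∼ = {[x82=x84], [x83], [x85]}; |τ_Q| = 6.

Equivalence classes: [x82=x84], [x83], [x85].
Quotient map π: X → X/∼ sends x82 ↦ [x82=x84], x83 ↦ [x83], x84 ↦ [x82=x84], x85 ↦ [x85].
For each subset V ⊆ X/∼, compute π^{-1}(V) ⊆ X and check whether π^{-1}(V) ∈ τ. V is open in τ_Q iff π^{-1}(V) ∈ τ.
  V = {}: π^{-1}(V) = ∅ ∈ τ ✓.
  V = {[x82=x84]}: π^{-1}(V) = {x82, x84} ∈ τ ✓.
  V = {[x83]}: π^{-1}(V) = {x83} ∈ τ ✓.
  V = {[x82=x84], [x83]}: π^{-1}(V) = {x82, x83, x84} ∈ τ ✓.
  V = {[x85]}: π^{-1}(V) = {x85} ∉ τ ✗.
  V = {[x82=x84], [x85]}: π^{-1}(V) = {x82, x84, x85} ∉ τ ✗.
  V = {[x83], [x85]}: π^{-1}(V) = {x83, x85} ∈ τ ✓.
  V = {[x82=x84], [x83], [x85]}: π^{-1}(V) = {x82, x83, x84, x85} ∈ τ ✓.
Open sets in the quotient: τ_Q = {{}, {[x82=x84]}, {[x83]}, {[x82=x84], [x83]}, {[x83], [x85]}, {[x82=x84], [x83], [x85]}} (6 elements).


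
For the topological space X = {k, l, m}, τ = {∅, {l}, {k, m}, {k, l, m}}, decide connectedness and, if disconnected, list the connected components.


(X, τ) is disconnected; components = [{l}, {k, m}].

Find clopen sets (U ∈ τ with X ∖ U ∈ τ):
  U = ∅, X ∖ U = {k, l, m} — both open, so U is clopen.
  U = {l}, X ∖ U = {k, m} — both open, so U is clopen.
  U = {k, m}, X ∖ U = {l} — both open, so U is clopen.
  U = {k, l, m}, X ∖ U = ∅ — both open, so U is clopen.
Nontrivial clopen(s) exist: e.g. {l}. So (X, τ) is disconnected.
Compute connected components by grouping points that agree on all clopens:
  component: {l}
  component: {k, m}


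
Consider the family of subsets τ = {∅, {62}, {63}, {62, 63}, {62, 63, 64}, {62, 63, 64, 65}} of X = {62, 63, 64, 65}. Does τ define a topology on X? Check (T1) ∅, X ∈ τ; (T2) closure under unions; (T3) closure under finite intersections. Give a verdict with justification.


τ IS a topology on X.

Axiom (T1): ∅ ∈ τ? Yes; X ∈ τ? Yes.
Axiom (T2/T3): check pairwise unions and intersections of members of τ.
All pairwise intersections and unions checked — each lies in τ. Therefore τ satisfies (T1), (T2), (T3): it IS a topology on X.


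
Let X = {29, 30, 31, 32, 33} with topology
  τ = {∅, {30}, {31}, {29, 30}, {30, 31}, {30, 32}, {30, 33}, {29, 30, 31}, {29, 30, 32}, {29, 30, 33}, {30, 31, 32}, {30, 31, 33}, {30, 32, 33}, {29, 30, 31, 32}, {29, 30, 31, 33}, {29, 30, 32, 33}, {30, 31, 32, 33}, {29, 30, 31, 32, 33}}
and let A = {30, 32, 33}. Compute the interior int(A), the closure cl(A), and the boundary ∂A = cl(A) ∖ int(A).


int(A) = {30, 32, 33}, cl(A) = {29, 30, 32, 33}, ∂A = {29}.

Closed sets in (X, τ) are complements of opens:
  closed(X, τ) = {∅, {29}, {31}, {32}, {33}, {29, 31}, {29, 32}, {29, 33}, {31, 32}, {31, 33}, {32, 33}, {29, 31, 32}, {29, 31, 33}, {29, 32, 33}, {31, 32, 33}, {29, 30, 32, 33}, {29, 31, 32, 33}, {29, 30, 31, 32, 33}}.
int(A) = ⋃ {U ∈ τ : U ⊆ A}. Opens contained in A: ∅, {30}, {30, 32}, {30, 33}, {30, 32, 33}.
Taking the union of these: int(A) = {30, 32, 33}.
cl(A) = ⋂ {C closed : A ⊆ C}. Closed sets containing A: {29, 30, 32, 33}, {29, 30, 31, 32, 33}.
Intersecting these: cl(A) = {29, 30, 32, 33}.
∂A = cl(A) ∖ int(A) = {29, 30, 32, 33} ∖ {30, 32, 33} = {29}.


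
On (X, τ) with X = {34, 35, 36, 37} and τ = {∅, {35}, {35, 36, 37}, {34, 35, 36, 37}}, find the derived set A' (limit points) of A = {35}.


A' = {34, 36, 37}

For each x ∈ X, list the open sets U ∈ τ with x ∈ U, then check whether U ∩ (A ∖ {x}) ≠ ∅ for every such U.
  x = 34: opens ∋ x are {34, 35, 36, 37}; each meets A ∖ {34}, so x IS a limit point.
  x = 35: open {35} ∋ x has {35} ∩ (A ∖ {35}) = ∅, so x is NOT a limit point.
  x = 36: opens ∋ x are {35, 36, 37}, {34, 35, 36, 37}; each meets A ∖ {36}, so x IS a limit point.
  x = 37: opens ∋ x are {35, 36, 37}, {34, 35, 36, 37}; each meets A ∖ {37}, so x IS a limit point.
Collecting: A' = {34, 36, 37}.


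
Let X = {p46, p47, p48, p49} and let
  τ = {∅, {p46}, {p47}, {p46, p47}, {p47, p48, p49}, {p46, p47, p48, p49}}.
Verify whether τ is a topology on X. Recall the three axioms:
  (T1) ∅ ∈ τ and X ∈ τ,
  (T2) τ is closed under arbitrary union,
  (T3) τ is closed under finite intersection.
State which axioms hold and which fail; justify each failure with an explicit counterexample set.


τ IS a topology on X.

Axiom (T1): ∅ ∈ τ? Yes; X ∈ τ? Yes.
Axiom (T2/T3): check pairwise unions and intersections of members of τ.
All pairwise intersections and unions checked — each lies in τ. Therefore τ satisfies (T1), (T2), (T3): it IS a topology on X.


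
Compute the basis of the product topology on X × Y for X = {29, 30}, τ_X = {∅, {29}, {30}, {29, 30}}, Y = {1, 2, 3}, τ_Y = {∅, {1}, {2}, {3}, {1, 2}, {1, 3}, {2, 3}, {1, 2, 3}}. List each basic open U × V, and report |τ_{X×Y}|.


Basis B = {∅ × ∅, {29} × {1}, {29} × {2}, {29} × {3}, {30} × {1}, {30} × {2}, {30} × {3}, {29} × {1, 2}, {29} × {1, 3}, {29, 30} × {1}, {29} × {2, 3}, {29, 30} × {2}, {29, 30} × {3}, {30} × {1, 2}, {30} × {1, 3}, {30} × {2, 3}, {29} × {1, 2, 3}, {30} × {1, 2, 3}, {29, 30} × {1, 2}, {29, 30} × {1, 3}, {29, 30} × {2, 3}, {29, 30} × {1, 2, 3}}; |τ_{X×Y}| = 64.

Enumerate products U × V with U ∈ τ_X, V ∈ τ_Y (deduplicated):
  ∅ × ∅ = {} (∅)
  {29} × {1} = {(29,1)}
  {29} × {2} = {(29,2)}
  {29} × {3} = {(29,3)}
  {30} × {1} = {(30,1)}
  {30} × {2} = {(30,2)}
  {30} × {3} = {(30,3)}
  {29} × {1, 2} = {(29,1), (29,2)}
  {29} × {1, 3} = {(29,1), (29,3)}
  {29, 30} × {1} = {(29,1), (30,1)}
  {29} × {2, 3} = {(29,2), (29,3)}
  {29, 30} × {2} = {(29,2), (30,2)}
  {29, 30} × {3} = {(29,3), (30,3)}
  {30} × {1, 2} = {(30,1), (30,2)}
  {30} × {1, 3} = {(30,1), (30,3)}
  {30} × {2, 3} = {(30,2), (30,3)}
  {29} × {1, 2, 3} = {(29,1), (29,2), (29,3)}
  {30} × {1, 2, 3} = {(30,1), (30,2), (30,3)}
  {29, 30} × {1, 2} = {(29,1), (29,2), (30,1), (30,2)}
  {29, 30} × {1, 3} = {(29,1), (29,3), (30,1), (30,3)}
  {29, 30} × {2, 3} = {(29,2), (29,3), (30,2), (30,3)}
  {29, 30} × {1, 2, 3} = {(29,1), (29,2), (29,3), (30,1), (30,2), (30,3)}
These 22 distinct sets form the basis B.
Close under arbitrary unions to get τ_{X×Y}; counting gives |τ_{X×Y}| = 64.


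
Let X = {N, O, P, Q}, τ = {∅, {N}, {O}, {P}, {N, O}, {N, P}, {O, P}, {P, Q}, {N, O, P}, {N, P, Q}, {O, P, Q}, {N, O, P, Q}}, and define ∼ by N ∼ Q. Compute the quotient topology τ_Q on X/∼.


X/∼ = {[N=Q], [O], [P]}; |τ_Q| = 6.

Equivalence classes: [N=Q], [O], [P].
Quotient map π: X → X/∼ sends N ↦ [N=Q], O ↦ [O], P ↦ [P], Q ↦ [N=Q].
For each subset V ⊆ X/∼, compute π^{-1}(V) ⊆ X and check whether π^{-1}(V) ∈ τ. V is open in τ_Q iff π^{-1}(V) ∈ τ.
  V = {}: π^{-1}(V) = ∅ ∈ τ ✓.
  V = {[N=Q]}: π^{-1}(V) = {N, Q} ∉ τ ✗.
  V = {[O]}: π^{-1}(V) = {O} ∈ τ ✓.
  V = {[N=Q], [O]}: π^{-1}(V) = {N, O, Q} ∉ τ ✗.
  V = {[P]}: π^{-1}(V) = {P} ∈ τ ✓.
  V = {[N=Q], [P]}: π^{-1}(V) = {N, P, Q} ∈ τ ✓.
  V = {[O], [P]}: π^{-1}(V) = {O, P} ∈ τ ✓.
  V = {[N=Q], [O], [P]}: π^{-1}(V) = {N, O, P, Q} ∈ τ ✓.
Open sets in the quotient: τ_Q = {{}, {[O]}, {[P]}, {[N=Q], [P]}, {[O], [P]}, {[N=Q], [O], [P]}} (6 elements).


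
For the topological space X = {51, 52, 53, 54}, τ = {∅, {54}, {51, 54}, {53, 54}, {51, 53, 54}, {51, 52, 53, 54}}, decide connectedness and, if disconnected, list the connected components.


(X, τ) is connected.

Find clopen sets (U ∈ τ with X ∖ U ∈ τ):
  U = ∅, X ∖ U = {51, 52, 53, 54} — both open, so U is clopen.
  U = {51, 52, 53, 54}, X ∖ U = ∅ — both open, so U is clopen.
Only trivial clopens (∅ and X) exist, so (X, τ) is connected.
Compute connected components by grouping points that agree on all clopens:
  component: {51, 52, 53, 54}


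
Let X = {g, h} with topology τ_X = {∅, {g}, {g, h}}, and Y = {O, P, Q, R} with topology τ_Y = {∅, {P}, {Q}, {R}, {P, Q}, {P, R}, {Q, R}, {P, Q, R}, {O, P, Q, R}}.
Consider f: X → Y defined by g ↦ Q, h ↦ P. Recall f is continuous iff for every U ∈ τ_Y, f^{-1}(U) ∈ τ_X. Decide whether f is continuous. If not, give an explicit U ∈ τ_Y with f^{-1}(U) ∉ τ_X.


f is NOT continuous.

Compute f^{-1}(U) for each U ∈ τ_Y:
  U = ∅: f^{-1}(U) = ∅ ∈ τ_X ✓.
  U = {P}: f^{-1}(U) = {h} ∉ τ_X ✗.
  U = {Q}: f^{-1}(U) = {g} ∈ τ_X ✓.
  U = {R}: f^{-1}(U) = ∅ ∈ τ_X ✓.
  U = {P, Q}: f^{-1}(U) = {g, h} ∈ τ_X ✓.
  U = {P, R}: f^{-1}(U) = {h} ∉ τ_X ✗.
  U = {Q, R}: f^{-1}(U) = {g} ∈ τ_X ✓.
  U = {P, Q, R}: f^{-1}(U) = {g, h} ∈ τ_X ✓.
  U = {O, P, Q, R}: f^{-1}(U) = {g, h} ∈ τ_X ✓.
Found U = {P} with f^{-1}(U) = {h} not in τ_X. Therefore f is NOT continuous.


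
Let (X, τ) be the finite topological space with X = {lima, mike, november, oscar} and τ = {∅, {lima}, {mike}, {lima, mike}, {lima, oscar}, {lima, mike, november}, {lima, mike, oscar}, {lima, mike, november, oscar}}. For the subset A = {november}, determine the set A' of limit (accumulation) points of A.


A' = ∅

For each x ∈ X, list the open sets U ∈ τ with x ∈ U, then check whether U ∩ (A ∖ {x}) ≠ ∅ for every such U.
  x = lima: open {lima} ∋ x has {lima} ∩ (A ∖ {lima}) = ∅, so x is NOT a limit point.
  x = mike: open {mike} ∋ x has {mike} ∩ (A ∖ {mike}) = ∅, so x is NOT a limit point.
  x = november: open {lima, mike, november} ∋ x has {lima, mike, november} ∩ (A ∖ {november}) = ∅, so x is NOT a limit point.
  x = oscar: open {lima, oscar} ∋ x has {lima, oscar} ∩ (A ∖ {oscar}) = ∅, so x is NOT a limit point.
Collecting: A' = ∅.


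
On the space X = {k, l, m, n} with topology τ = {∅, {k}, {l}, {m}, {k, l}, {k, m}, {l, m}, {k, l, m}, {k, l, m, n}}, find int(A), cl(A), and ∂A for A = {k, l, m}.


int(A) = {k, l, m}, cl(A) = {k, l, m, n}, ∂A = {n}.

Closed sets in (X, τ) are complements of opens:
  closed(X, τ) = {∅, {n}, {k, n}, {l, n}, {m, n}, {k, l, n}, {k, m, n}, {l, m, n}, {k, l, m, n}}.
int(A) = ⋃ {U ∈ τ : U ⊆ A}. Opens contained in A: ∅, {k}, {l}, {m}, {k, l}, {k, m}, {l, m}, {k, l, m}.
Taking the union of these: int(A) = {k, l, m}.
cl(A) = ⋂ {C closed : A ⊆ C}. Closed sets containing A: {k, l, m, n}.
Intersecting these: cl(A) = {k, l, m, n}.
∂A = cl(A) ∖ int(A) = {k, l, m, n} ∖ {k, l, m} = {n}.


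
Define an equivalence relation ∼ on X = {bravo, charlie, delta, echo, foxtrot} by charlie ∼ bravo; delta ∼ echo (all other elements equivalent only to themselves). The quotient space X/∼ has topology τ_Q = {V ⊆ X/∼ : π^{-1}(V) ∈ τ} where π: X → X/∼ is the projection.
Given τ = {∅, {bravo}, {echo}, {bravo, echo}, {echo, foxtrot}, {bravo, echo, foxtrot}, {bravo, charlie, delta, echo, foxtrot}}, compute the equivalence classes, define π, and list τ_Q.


X/∼ = {[bravo=charlie], [delta=echo], [foxtrot]}; |τ_Q| = 2.

Equivalence classes: [bravo=charlie], [delta=echo], [foxtrot].
Quotient map π: X → X/∼ sends bravo ↦ [bravo=charlie], charlie ↦ [bravo=charlie], delta ↦ [delta=echo], echo ↦ [delta=echo], foxtrot ↦ [foxtrot].
For each subset V ⊆ X/∼, compute π^{-1}(V) ⊆ X and check whether π^{-1}(V) ∈ τ. V is open in τ_Q iff π^{-1}(V) ∈ τ.
  V = {}: π^{-1}(V) = ∅ ∈ τ ✓.
  V = {[bravo=charlie]}: π^{-1}(V) = {bravo, charlie} ∉ τ ✗.
  V = {[delta=echo]}: π^{-1}(V) = {delta, echo} ∉ τ ✗.
  V = {[bravo=charlie], [delta=echo]}: π^{-1}(V) = {bravo, charlie, delta, echo} ∉ τ ✗.
  V = {[foxtrot]}: π^{-1}(V) = {foxtrot} ∉ τ ✗.
  V = {[bravo=charlie], [foxtrot]}: π^{-1}(V) = {bravo, charlie, foxtrot} ∉ τ ✗.
  V = {[delta=echo], [foxtrot]}: π^{-1}(V) = {delta, echo, foxtrot} ∉ τ ✗.
  V = {[bravo=charlie], [delta=echo], [foxtrot]}: π^{-1}(V) = {bravo, charlie, delta, echo, foxtrot} ∈ τ ✓.
Open sets in the quotient: τ_Q = {{}, {[bravo=charlie], [delta=echo], [foxtrot]}} (2 elements).


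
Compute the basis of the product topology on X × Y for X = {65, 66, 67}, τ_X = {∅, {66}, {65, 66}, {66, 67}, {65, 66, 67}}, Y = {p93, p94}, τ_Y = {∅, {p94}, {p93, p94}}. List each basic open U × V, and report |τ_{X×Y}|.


Basis B = {∅ × ∅, {66} × {p94}, {65, 66} × {p94}, {66} × {p93, p94}, {66, 67} × {p94}, {65, 66, 67} × {p94}, {65, 66} × {p93, p94}, {66, 67} × {p93, p94}, {65, 66, 67} × {p93, p94}}; |τ_{X×Y}| = 14.

Enumerate products U × V with U ∈ τ_X, V ∈ τ_Y (deduplicated):
  ∅ × ∅ = {} (∅)
  {66} × {p94} = {(66,p94)}
  {65, 66} × {p94} = {(65,p94), (66,p94)}
  {66} × {p93, p94} = {(66,p93), (66,p94)}
  {66, 67} × {p94} = {(66,p94), (67,p94)}
  {65, 66, 67} × {p94} = {(65,p94), (66,p94), (67,p94)}
  {65, 66} × {p93, p94} = {(65,p93), (65,p94), (66,p93), (66,p94)}
  {66, 67} × {p93, p94} = {(66,p93), (66,p94), (67,p93), (67,p94)}
  {65, 66, 67} × {p93, p94} = {(65,p93), (65,p94), (66,p93), (66,p94), (67,p93), (67,p94)}
These 9 distinct sets form the basis B.
Close under arbitrary unions to get τ_{X×Y}; counting gives |τ_{X×Y}| = 14.


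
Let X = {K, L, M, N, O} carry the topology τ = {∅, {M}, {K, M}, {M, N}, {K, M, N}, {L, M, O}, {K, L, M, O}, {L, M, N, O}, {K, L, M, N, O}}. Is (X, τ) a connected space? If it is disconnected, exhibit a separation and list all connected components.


(X, τ) is connected.

Find clopen sets (U ∈ τ with X ∖ U ∈ τ):
  U = ∅, X ∖ U = {K, L, M, N, O} — both open, so U is clopen.
  U = {K, L, M, N, O}, X ∖ U = ∅ — both open, so U is clopen.
Only trivial clopens (∅ and X) exist, so (X, τ) is connected.
Compute connected components by grouping points that agree on all clopens:
  component: {K, L, M, N, O}


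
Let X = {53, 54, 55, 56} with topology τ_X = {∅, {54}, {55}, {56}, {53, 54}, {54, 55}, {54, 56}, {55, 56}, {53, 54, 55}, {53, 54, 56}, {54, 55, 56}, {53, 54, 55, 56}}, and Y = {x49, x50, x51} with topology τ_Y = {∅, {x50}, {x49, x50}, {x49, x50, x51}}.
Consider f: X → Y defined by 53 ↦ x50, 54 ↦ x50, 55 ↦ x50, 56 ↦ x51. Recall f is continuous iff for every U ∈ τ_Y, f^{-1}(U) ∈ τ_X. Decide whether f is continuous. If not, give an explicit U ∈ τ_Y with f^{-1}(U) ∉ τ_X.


f IS continuous.

Compute f^{-1}(U) for each U ∈ τ_Y:
  U = ∅: f^{-1}(U) = ∅ ∈ τ_X ✓.
  U = {x50}: f^{-1}(U) = {53, 54, 55} ∈ τ_X ✓.
  U = {x49, x50}: f^{-1}(U) = {53, 54, 55} ∈ τ_X ✓.
  U = {x49, x50, x51}: f^{-1}(U) = {53, 54, 55, 56} ∈ τ_X ✓.
Every preimage lies in τ_X, so f IS continuous.


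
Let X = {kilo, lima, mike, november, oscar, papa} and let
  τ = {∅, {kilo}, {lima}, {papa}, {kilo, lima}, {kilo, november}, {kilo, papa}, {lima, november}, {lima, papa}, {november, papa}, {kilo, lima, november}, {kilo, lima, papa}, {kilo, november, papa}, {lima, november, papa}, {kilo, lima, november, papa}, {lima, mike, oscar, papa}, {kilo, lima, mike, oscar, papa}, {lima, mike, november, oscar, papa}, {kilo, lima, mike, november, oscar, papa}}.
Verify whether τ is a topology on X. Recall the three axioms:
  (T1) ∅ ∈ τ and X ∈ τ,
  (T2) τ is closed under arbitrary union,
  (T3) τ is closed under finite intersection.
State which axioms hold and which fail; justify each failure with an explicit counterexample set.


τ is NOT a topology on X.

Axiom (T1): ∅ ∈ τ? Yes; X ∈ τ? Yes.
Axiom (T2/T3): check pairwise unions and intersections of members of τ.
Counterexample for (T3): {kilo, november} ∩ {lima, november} = {november} ∉ τ. Therefore τ is NOT a topology.


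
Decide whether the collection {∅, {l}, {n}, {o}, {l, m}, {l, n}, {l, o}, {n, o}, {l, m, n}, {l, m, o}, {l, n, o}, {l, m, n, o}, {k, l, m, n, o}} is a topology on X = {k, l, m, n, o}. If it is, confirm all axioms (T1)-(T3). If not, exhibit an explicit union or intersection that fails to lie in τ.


τ IS a topology on X.

Axiom (T1): ∅ ∈ τ? Yes; X ∈ τ? Yes.
Axiom (T2/T3): check pairwise unions and intersections of members of τ.
All pairwise intersections and unions checked — each lies in τ. Therefore τ satisfies (T1), (T2), (T3): it IS a topology on X.


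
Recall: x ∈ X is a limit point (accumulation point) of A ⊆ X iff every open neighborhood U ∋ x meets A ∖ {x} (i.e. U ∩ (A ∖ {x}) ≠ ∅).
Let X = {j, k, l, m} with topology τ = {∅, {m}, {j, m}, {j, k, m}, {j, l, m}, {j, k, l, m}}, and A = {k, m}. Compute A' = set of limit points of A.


A' = {j, k, l}

For each x ∈ X, list the open sets U ∈ τ with x ∈ U, then check whether U ∩ (A ∖ {x}) ≠ ∅ for every such U.
  x = j: opens ∋ x are {j, m}, {j, k, m}, {j, l, m}, {j, k, l, m}; each meets A ∖ {j}, so x IS a limit point.
  x = k: opens ∋ x are {j, k, m}, {j, k, l, m}; each meets A ∖ {k}, so x IS a limit point.
  x = l: opens ∋ x are {j, l, m}, {j, k, l, m}; each meets A ∖ {l}, so x IS a limit point.
  x = m: open {m} ∋ x has {m} ∩ (A ∖ {m}) = ∅, so x is NOT a limit point.
Collecting: A' = {j, k, l}.


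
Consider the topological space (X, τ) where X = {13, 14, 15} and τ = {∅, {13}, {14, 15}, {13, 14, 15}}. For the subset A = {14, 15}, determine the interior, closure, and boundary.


int(A) = {14, 15}, cl(A) = {14, 15}, ∂A = ∅.

Closed sets in (X, τ) are complements of opens:
  closed(X, τ) = {∅, {13}, {14, 15}, {13, 14, 15}}.
int(A) = ⋃ {U ∈ τ : U ⊆ A}. Opens contained in A: ∅, {14, 15}.
Taking the union of these: int(A) = {14, 15}.
cl(A) = ⋂ {C closed : A ⊆ C}. Closed sets containing A: {14, 15}, {13, 14, 15}.
Intersecting these: cl(A) = {14, 15}.
∂A = cl(A) ∖ int(A) = {14, 15} ∖ {14, 15} = ∅.


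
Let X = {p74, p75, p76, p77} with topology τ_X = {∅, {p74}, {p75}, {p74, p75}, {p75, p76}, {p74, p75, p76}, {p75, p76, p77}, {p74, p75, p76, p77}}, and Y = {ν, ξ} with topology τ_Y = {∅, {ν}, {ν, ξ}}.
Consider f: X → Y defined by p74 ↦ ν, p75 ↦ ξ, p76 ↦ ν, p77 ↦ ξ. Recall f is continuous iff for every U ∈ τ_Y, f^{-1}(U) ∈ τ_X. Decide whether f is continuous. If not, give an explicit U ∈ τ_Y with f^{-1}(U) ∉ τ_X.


f is NOT continuous.

Compute f^{-1}(U) for each U ∈ τ_Y:
  U = ∅: f^{-1}(U) = ∅ ∈ τ_X ✓.
  U = {ν}: f^{-1}(U) = {p74, p76} ∉ τ_X ✗.
  U = {ν, ξ}: f^{-1}(U) = {p74, p75, p76, p77} ∈ τ_X ✓.
Found U = {ν} with f^{-1}(U) = {p74, p76} not in τ_X. Therefore f is NOT continuous.


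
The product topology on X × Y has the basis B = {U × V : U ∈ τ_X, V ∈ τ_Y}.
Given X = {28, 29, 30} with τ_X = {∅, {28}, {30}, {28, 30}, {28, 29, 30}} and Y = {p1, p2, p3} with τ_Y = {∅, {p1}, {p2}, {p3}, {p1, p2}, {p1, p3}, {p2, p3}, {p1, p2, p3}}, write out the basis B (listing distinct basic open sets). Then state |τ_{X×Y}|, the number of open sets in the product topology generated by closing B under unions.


Basis B = {∅ × ∅, {28} × {p1}, {28} × {p2}, {28} × {p3}, {30} × {p1}, {30} × {p2}, {30} × {p3}, {28} × {p1, p2}, {28} × {p1, p3}, {28, 30} × {p1}, {28} × {p2, p3}, {28, 30} × {p2}, {28, 30} × {p3}, {30} × {p1, p2}, {30} × {p1, p3}, {30} × {p2, p3}, {28} × {p1, p2, p3}, {28, 29, 30} × {p1}, {28, 29, 30} × {p2}, {28, 29, 30} × {p3}, {30} × {p1, p2, p3}, {28, 30} × {p1, p2}, {28, 30} × {p1, p3}, {28, 30} × {p2, p3}, {28, 30} × {p1, p2, p3}, {28, 29, 30} × {p1, p2}, {28, 29, 30} × {p1, p3}, {28, 29, 30} × {p2, p3}, {28, 29, 30} × {p1, p2, p3}}; |τ_{X×Y}| = 125.

Enumerate products U × V with U ∈ τ_X, V ∈ τ_Y (deduplicated):
  ∅ × ∅ = {} (∅)
  {28} × {p1} = {(28,p1)}
  {28} × {p2} = {(28,p2)}
  {28} × {p3} = {(28,p3)}
  {30} × {p1} = {(30,p1)}
  {30} × {p2} = {(30,p2)}
  {30} × {p3} = {(30,p3)}
  {28} × {p1, p2} = {(28,p1), (28,p2)}
  {28} × {p1, p3} = {(28,p1), (28,p3)}
  {28, 30} × {p1} = {(28,p1), (30,p1)}
  {28} × {p2, p3} = {(28,p2), (28,p3)}
  {28, 30} × {p2} = {(28,p2), (30,p2)}
  {28, 30} × {p3} = {(28,p3), (30,p3)}
  {30} × {p1, p2} = {(30,p1), (30,p2)}
  {30} × {p1, p3} = {(30,p1), (30,p3)}
  {30} × {p2, p3} = {(30,p2), (30,p3)}
  {28} × {p1, p2, p3} = {(28,p1), (28,p2), (28,p3)}
  {28, 29, 30} × {p1} = {(28,p1), (29,p1), (30,p1)}
  {28, 29, 30} × {p2} = {(28,p2), (29,p2), (30,p2)}
  {28, 29, 30} × {p3} = {(28,p3), (29,p3), (30,p3)}
  {30} × {p1, p2, p3} = {(30,p1), (30,p2), (30,p3)}
  {28, 30} × {p1, p2} = {(28,p1), (28,p2), (30,p1), (30,p2)}
  {28, 30} × {p1, p3} = {(28,p1), (28,p3), (30,p1), (30,p3)}
  {28, 30} × {p2, p3} = {(28,p2), (28,p3), (30,p2), (30,p3)}
  {28, 30} × {p1, p2, p3} = {(28,p1), (28,p2), (28,p3), (30,p1), (30,p2), (30,p3)}
  {28, 29, 30} × {p1, p2} = {(28,p1), (28,p2), (29,p1), (29,p2), (30,p1), (30,p2)}
  {28, 29, 30} × {p1, p3} = {(28,p1), (28,p3), (29,p1), (29,p3), (30,p1), (30,p3)}
  {28, 29, 30} × {p2, p3} = {(28,p2), (28,p3), (29,p2), (29,p3), (30,p2), (30,p3)}
  {28, 29, 30} × {p1, p2, p3} = {(28,p1), (28,p2), (28,p3), (29,p1), (29,p2), (29,p3), (30,p1), (30,p2), (30,p3)}
These 29 distinct sets form the basis B.
Close under arbitrary unions to get τ_{X×Y}; counting gives |τ_{X×Y}| = 125.
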